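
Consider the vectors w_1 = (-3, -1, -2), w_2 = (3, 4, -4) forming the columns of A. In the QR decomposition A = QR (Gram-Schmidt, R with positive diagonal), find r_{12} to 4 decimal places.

r_{12} = -1.3363

w_1 = (-3, -1, -2); ‖w_1‖ = 3.7417, so q_1 = (-0.8018, -0.2673, -0.5345).
r_{12} = q_1·w_2 = -1.3363.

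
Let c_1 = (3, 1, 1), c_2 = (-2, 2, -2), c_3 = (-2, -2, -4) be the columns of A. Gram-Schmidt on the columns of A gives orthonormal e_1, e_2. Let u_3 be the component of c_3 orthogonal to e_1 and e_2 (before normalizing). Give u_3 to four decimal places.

u_3 = (1.3333, -1.3333, -2.6667)

c_1 = (3, 1, 1); ‖c_1‖ = 3.3166, so e_1 = (0.9045, 0.3015, 0.3015).
e_1·c_2 = 0.9045·(-2) + 0.3015·2 + 0.3015·(-2) = -1.8091.
u_2 = c_2 + 1.8091·e_1 = (-0.3636, 2.5455, -1.4545).
‖u_2‖ = 2.9542, so e_2 = (-0.1231, 0.8616, -0.4924).
e_1·c_3 = 0.9045·(-2) + 0.3015·(-2) + 0.3015·(-4) = -3.6181; e_2·c_3 = (-0.1231)·(-2) + 0.8616·(-2) + (-0.4924)·(-4) = 0.4924.
u_3 = c_3 + 3.6181·e_1 − 0.4924·e_2 = (1.3333, -1.3333, -2.6667).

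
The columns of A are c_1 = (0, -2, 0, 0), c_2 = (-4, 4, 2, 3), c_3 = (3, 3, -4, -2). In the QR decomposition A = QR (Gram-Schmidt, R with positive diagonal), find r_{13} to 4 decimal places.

r_{13} = -3.0000

e_1 = c_1/‖c_1‖ = (0, -2, 0, 0)/2.0000 = (0.0000, -1.0000, 0.0000, 0.0000).
r_{13} = e_1·c_3 = -3.0000.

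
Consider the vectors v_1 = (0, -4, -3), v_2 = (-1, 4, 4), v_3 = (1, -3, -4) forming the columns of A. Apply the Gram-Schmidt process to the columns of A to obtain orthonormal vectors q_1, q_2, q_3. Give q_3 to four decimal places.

q_3 = (-0.6247, 0.4685, -0.6247)

q_1 = v_1/‖v_1‖ = (0, -4, -3)/5.0000 = (0.0000, -0.8000, -0.6000).
r_{12} = q_1·v_2 = -5.6000.
u_2 = v_2 + 5.6000·q_1 = (-1.0000, -0.4800, 0.6400).
‖u_2‖ = 1.2806, so q_2 = (-0.7809, -0.3748, 0.4998).
r_{13} = q_1·v_3 = 4.8000; r_{23} = q_2·v_3 = -1.6554.
u_3 = v_3 − 4.8000·q_1 + 1.6554·q_2 = (-0.2927, 0.2195, -0.2927).
‖u_3‖ = 0.4685, so q_3 = (-0.6247, 0.4685, -0.6247).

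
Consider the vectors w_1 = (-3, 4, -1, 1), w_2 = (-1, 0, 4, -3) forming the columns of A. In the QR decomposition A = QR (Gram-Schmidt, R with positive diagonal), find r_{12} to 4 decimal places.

e_1 = w_1/‖w_1‖ = (-3, 4, -1, 1)/5.1962 = (-0.5774, 0.7698, -0.1925, 0.1925).
r_{12} = e_1·w_2 = -0.7698.

r_{12} = -0.7698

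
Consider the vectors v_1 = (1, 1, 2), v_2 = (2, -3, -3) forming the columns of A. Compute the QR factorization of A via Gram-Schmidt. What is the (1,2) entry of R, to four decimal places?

r_{12} = -2.8577

q_1 = v_1/‖v_1‖ = (1, 1, 2)/2.4495 = (0.4082, 0.4082, 0.8165).
r_{12} = q_1·v_2 = -2.8577.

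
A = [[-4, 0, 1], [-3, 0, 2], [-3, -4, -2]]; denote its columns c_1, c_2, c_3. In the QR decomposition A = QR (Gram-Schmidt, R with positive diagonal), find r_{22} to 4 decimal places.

r_{22} = 3.4300

c_1 = (-4, -3, -3); ‖c_1‖ = 5.8310, so q_1 = (-0.6860, -0.5145, -0.5145).
q_1·c_2 = (-0.6860)·0 + (-0.5145)·0 + (-0.5145)·(-4) = 2.0580.
u_2 = c_2 − 2.0580·q_1 = (1.4118, 1.0588, -2.9412).
r_{22} = ‖u_2‖ = 3.4300.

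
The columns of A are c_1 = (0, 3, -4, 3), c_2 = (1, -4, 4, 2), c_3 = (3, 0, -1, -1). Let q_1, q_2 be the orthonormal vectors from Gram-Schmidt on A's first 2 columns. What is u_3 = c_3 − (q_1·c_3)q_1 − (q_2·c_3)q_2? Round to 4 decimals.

q_1 = c_1/‖c_1‖ = (0, 3, -4, 3)/5.8310 = (0.0000, 0.5145, -0.6860, 0.5145).
r_{12} = q_1·c_2 = -3.7730.
u_2 = c_2 + 3.7730·q_1 = (1.0000, -2.0588, 1.4118, 3.9412).
‖u_2‖ = 4.7712, so q_2 = (0.2096, -0.4315, 0.2959, 0.8260).
r_{13} = q_1·c_3 = 0.1715; r_{23} = q_2·c_3 = -0.4932.
u_3 = c_3 − 0.1715·q_1 + 0.4932·q_2 = (3.1034, -0.3010, -0.7364, -0.6809).

u_3 = (3.1034, -0.3010, -0.7364, -0.6809)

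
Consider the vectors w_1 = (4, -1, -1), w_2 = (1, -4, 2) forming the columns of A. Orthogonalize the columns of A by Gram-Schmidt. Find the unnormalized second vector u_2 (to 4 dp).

q_1 = w_1/‖w_1‖ = (4, -1, -1)/4.2426 = (0.9428, -0.2357, -0.2357).
r_{12} = q_1·w_2 = 1.4142.
u_2 = w_2 − 1.4142·q_1 = (-0.3333, -3.6667, 2.3333).

u_2 = (-0.3333, -3.6667, 2.3333)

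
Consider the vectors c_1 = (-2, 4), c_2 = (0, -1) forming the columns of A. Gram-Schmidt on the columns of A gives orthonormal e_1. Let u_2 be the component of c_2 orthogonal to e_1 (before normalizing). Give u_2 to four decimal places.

e_1 = c_1/‖c_1‖ = (-2, 4)/4.4721 = (-0.4472, 0.8944).
r_{12} = e_1·c_2 = -0.8944.
u_2 = c_2 + 0.8944·e_1 = (-0.4000, -0.2000).

u_2 = (-0.4000, -0.2000)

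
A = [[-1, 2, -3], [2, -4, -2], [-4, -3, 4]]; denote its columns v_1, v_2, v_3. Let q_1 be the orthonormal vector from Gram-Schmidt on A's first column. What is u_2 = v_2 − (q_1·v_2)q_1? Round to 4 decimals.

u_2 = (2.0952, -4.1905, -2.6190)

q_1 = v_1/‖v_1‖ = (-1, 2, -4)/4.5826 = (-0.2182, 0.4364, -0.8729).
r_{12} = q_1·v_2 = 0.4364.
u_2 = v_2 − 0.4364·q_1 = (2.0952, -4.1905, -2.6190).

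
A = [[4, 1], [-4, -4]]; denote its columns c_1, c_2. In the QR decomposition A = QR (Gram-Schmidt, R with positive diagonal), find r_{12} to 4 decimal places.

c_1 = (4, -4); ‖c_1‖ = 5.6569, so q_1 = (0.7071, -0.7071).
r_{12} = q_1·c_2 = 3.5355.

r_{12} = 3.5355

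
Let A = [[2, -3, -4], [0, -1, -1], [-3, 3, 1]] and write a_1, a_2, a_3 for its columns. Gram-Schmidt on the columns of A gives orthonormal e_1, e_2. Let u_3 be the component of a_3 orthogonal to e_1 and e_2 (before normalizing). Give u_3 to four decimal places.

e_1 = a_1/‖a_1‖ = (2, 0, -3)/3.6056 = (0.5547, 0.0000, -0.8321).
r_{12} = e_1·a_2 = -4.1603.
u_2 = a_2 + 4.1603·e_1 = (-0.6923, -1.0000, -0.4615).
‖u_2‖ = 1.3009, so e_2 = (-0.5322, -0.7687, -0.3548).
r_{13} = e_1·a_3 = -3.0509; r_{23} = e_2·a_3 = 2.5426.
u_3 = a_3 + 3.0509·e_1 − 2.5426·e_2 = (-0.9545, 0.9545, -0.6364).

u_3 = (-0.9545, 0.9545, -0.6364)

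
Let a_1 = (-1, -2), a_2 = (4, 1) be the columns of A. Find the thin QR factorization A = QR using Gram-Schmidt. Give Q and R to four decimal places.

Q = [[-0.4472, 0.8944], [-0.8944, -0.4472]], R = [[2.2361, -2.6833], [0.0000, 3.1305]]

a_1 = (-1, -2); ‖a_1‖ = 2.2361, so e_1 = (-0.4472, -0.8944).
e_1·a_2 = (-0.4472)·4 + (-0.8944)·1 = -2.6833.
u_2 = a_2 + 2.6833·e_1 = (2.8000, -1.4000).
‖u_2‖ = 3.1305, so e_2 = (0.8944, -0.4472).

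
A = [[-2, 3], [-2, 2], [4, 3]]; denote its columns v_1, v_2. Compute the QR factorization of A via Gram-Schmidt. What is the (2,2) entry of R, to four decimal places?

v_1 = (-2, -2, 4); ‖v_1‖ = 4.8990, so e_1 = (-0.4082, -0.4082, 0.8165).
e_1·v_2 = (-0.4082)·3 + (-0.4082)·2 + 0.8165·3 = 0.4082.
u_2 = v_2 − 0.4082·e_1 = (3.1667, 2.1667, 2.6667).
r_{22} = ‖u_2‖ = 4.6726.

r_{22} = 4.6726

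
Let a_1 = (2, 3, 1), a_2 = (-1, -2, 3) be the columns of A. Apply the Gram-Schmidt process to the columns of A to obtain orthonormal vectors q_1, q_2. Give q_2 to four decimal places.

q_2 = (-0.0818, -0.2657, 0.9606)

q_1 = a_1/‖a_1‖ = (2, 3, 1)/3.7417 = (0.5345, 0.8018, 0.2673).
r_{12} = q_1·a_2 = -1.3363.
u_2 = a_2 + 1.3363·q_1 = (-0.2857, -0.9286, 3.3571).
‖u_2‖ = 3.4949, so q_2 = (-0.0818, -0.2657, 0.9606).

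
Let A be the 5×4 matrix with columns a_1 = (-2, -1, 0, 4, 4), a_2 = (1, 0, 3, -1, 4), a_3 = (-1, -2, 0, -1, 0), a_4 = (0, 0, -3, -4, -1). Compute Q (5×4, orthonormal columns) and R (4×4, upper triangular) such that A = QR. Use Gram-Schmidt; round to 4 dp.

e_1 = a_1/‖a_1‖ = (-2, -1, 0, 4, 4)/6.0828 = (-0.3288, -0.1644, 0.0000, 0.6576, 0.6576).
r_{12} = e_1·a_2 = 1.6440.
u_2 = a_2 − 1.6440·e_1 = (1.5405, 0.2703, 3.0000, -2.0811, 2.9189).
‖u_2‖ = 4.9292, so e_2 = (0.3125, 0.0548, 0.6086, -0.4222, 0.5922).
r_{13} = e_1·a_3 = 0.0000; r_{23} = e_2·a_3 = 0.0000.
u_3 = a_3 + 0.0000·e_1 + 0.0000·e_2 = (-1.0000, -2.0000, 0.0000, -1.0000, 0.0000).
‖u_3‖ = 2.4495, so e_3 = (-0.4082, -0.8165, 0.0000, -0.4082, 0.0000).
r_{14} = e_1·a_4 = -3.2880; r_{24} = e_2·a_4 = -0.7292; r_{34} = e_3·a_4 = 1.6330.
u_4 = a_4 + 3.2880·e_1 + 0.7292·e_2 − 1.6330·e_3 = (-0.1865, 0.8328, -2.5562, -1.4791, 1.5940).
‖u_4‖ = 3.4628, so e_4 = (-0.0539, 0.2405, -0.7382, -0.4271, 0.4603).

Q = [[-0.3288, 0.3125, -0.4082, -0.0539], [-0.1644, 0.0548, -0.8165, 0.2405], [0.0000, 0.6086, 0.0000, -0.7382], [0.6576, -0.4222, -0.4082, -0.4271], [0.6576, 0.5922, 0.0000, 0.4603]], R = [[6.0828, 1.6440, 0.0000, -3.2880], [0.0000, 4.9292, 0.0000, -0.7292], [0.0000, 0.0000, 2.4495, 1.6330], [0.0000, 0.0000, 0.0000, 3.4628]]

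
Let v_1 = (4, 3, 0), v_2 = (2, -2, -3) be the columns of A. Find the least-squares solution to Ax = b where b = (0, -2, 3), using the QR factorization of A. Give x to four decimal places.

q_1 = v_1/‖v_1‖ = (4, 3, 0)/5.0000 = (0.8000, 0.6000, 0.0000).
r_{12} = q_1·v_2 = 0.4000.
u_2 = v_2 − 0.4000·q_1 = (1.6800, -2.2400, -3.0000).
‖u_2‖ = 4.1037, so q_2 = (0.4094, -0.5459, -0.7311).
Qᵀb = (-1.2000, -1.1015).
Back-substitute: x_2 = -1.1015/4.1037 = -0.2684.
x_1 = (-1.2000 − 0.4000·(-0.2684))/5.0000 = -0.2185.

x = (-0.2185, -0.2684)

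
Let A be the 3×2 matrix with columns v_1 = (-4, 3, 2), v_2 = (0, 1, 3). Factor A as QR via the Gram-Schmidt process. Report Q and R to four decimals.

Q = [[-0.7428, 0.4624], [0.5571, 0.0257], [0.3714, 0.8863]], R = [[5.3852, 1.6713], [0.0000, 2.6846]]

v_1 = (-4, 3, 2); ‖v_1‖ = 5.3852, so e_1 = (-0.7428, 0.5571, 0.3714).
e_1·v_2 = (-0.7428)·0 + 0.5571·1 + 0.3714·3 = 1.6713.
u_2 = v_2 − 1.6713·e_1 = (1.2414, 0.0690, 2.3793).
‖u_2‖ = 2.6846, so e_2 = (0.4624, 0.0257, 0.8863).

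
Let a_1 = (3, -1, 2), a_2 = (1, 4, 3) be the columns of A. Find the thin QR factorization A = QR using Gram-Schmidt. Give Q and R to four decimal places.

Q = [[0.8018, -0.0145], [-0.2673, 0.8855], [0.5345, 0.4645]], R = [[3.7417, 1.3363], [0.0000, 4.9208]]

a_1 = (3, -1, 2); ‖a_1‖ = 3.7417, so e_1 = (0.8018, -0.2673, 0.5345).
e_1·a_2 = 0.8018·1 + (-0.2673)·4 + 0.5345·3 = 1.3363.
u_2 = a_2 − 1.3363·e_1 = (-0.0714, 4.3571, 2.2857).
‖u_2‖ = 4.9208, so e_2 = (-0.0145, 0.8855, 0.4645).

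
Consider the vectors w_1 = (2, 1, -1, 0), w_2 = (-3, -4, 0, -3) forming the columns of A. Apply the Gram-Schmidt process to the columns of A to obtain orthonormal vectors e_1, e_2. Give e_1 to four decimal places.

w_1 = (2, 1, -1, 0); ‖w_1‖ = 2.4495, so e_1 = (0.8165, 0.4082, -0.4082, 0.0000).

e_1 = (0.8165, 0.4082, -0.4082, 0.0000)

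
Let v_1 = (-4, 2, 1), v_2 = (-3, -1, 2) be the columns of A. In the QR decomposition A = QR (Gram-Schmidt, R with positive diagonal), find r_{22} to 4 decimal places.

v_1 = (-4, 2, 1); ‖v_1‖ = 4.5826, so e_1 = (-0.8729, 0.4364, 0.2182).
e_1·v_2 = (-0.8729)·(-3) + 0.4364·(-1) + 0.2182·2 = 2.6186.
u_2 = v_2 − 2.6186·e_1 = (-0.7143, -2.1429, 1.4286).
r_{22} = ‖u_2‖ = 2.6726.

r_{22} = 2.6726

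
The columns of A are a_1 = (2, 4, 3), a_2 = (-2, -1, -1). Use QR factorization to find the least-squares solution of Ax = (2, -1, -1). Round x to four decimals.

x = (-0.7547, -1.7170)

a_1 = (2, 4, 3); ‖a_1‖ = 5.3852, so e_1 = (0.3714, 0.7428, 0.5571).
e_1·a_2 = 0.3714·(-2) + 0.7428·(-1) + 0.5571·(-1) = -2.0426.
u_2 = a_2 + 2.0426·e_1 = (-1.2414, 0.5172, 0.1379).
‖u_2‖ = 1.3519, so e_2 = (-0.9183, 0.3826, 0.1020).
Qᵀb = (-0.5571, -2.3212).
Back-substitute: x_2 = -2.3212/1.3519 = -1.7170.
x_1 = (-0.5571 + 2.0426·(-1.7170))/5.3852 = -0.7547.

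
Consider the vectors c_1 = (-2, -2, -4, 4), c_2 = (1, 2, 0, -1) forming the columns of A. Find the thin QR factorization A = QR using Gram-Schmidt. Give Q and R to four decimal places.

Q = [[-0.3162, 0.2673], [-0.3162, 0.8018], [-0.6325, -0.5345], [0.6325, 0.0000]], R = [[6.3246, -1.5811], [0.0000, 1.8708]]

q_1 = c_1/‖c_1‖ = (-2, -2, -4, 4)/6.3246 = (-0.3162, -0.3162, -0.6325, 0.6325).
r_{12} = q_1·c_2 = -1.5811.
u_2 = c_2 + 1.5811·q_1 = (0.5000, 1.5000, -1.0000, 0.0000).
‖u_2‖ = 1.8708, so q_2 = (0.2673, 0.8018, -0.5345, 0.0000).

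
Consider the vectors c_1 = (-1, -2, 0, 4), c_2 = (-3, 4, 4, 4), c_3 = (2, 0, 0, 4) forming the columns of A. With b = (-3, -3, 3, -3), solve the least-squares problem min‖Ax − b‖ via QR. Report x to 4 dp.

c_1 = (-1, -2, 0, 4); ‖c_1‖ = 4.5826, so e_1 = (-0.2182, -0.4364, 0.0000, 0.8729).
e_1·c_2 = (-0.2182)·(-3) + (-0.4364)·4 + 0.0000·4 + 0.8729·4 = 2.4004.
u_2 = c_2 − 2.4004·e_1 = (-2.4762, 5.0476, 4.0000, 1.9048).
‖u_2‖ = 7.1581, so e_2 = (-0.3459, 0.7052, 0.5588, 0.2661).
e_1·c_3 = (-0.2182)·2 + (-0.4364)·0 + 0.0000·0 + 0.8729·4 = 3.0551; e_2·c_3 = (-0.3459)·2 + 0.7052·0 + 0.5588·0 + 0.2661·4 = 0.3725.
u_3 = c_3 − 3.0551·e_1 − 0.3725·e_2 = (2.7955, 1.0706, -0.2082, 1.2342).
‖u_3‖ = 3.2447, so e_3 = (0.8616, 0.3300, -0.0642, 0.3804).
Qᵀb = (-0.6547, -0.1996, -4.9083).
Back-substitute: x_3 = -4.9083/3.2447 = -1.5127.
x_2 = (-0.1996 − 0.3725·(-1.5127))/7.1581 = 0.0508.
x_1 = (-0.6547 − 2.4004·0.0508 − 3.0551·(-1.5127))/4.5826 = 0.8390.

x = (0.8390, 0.0508, -1.5127)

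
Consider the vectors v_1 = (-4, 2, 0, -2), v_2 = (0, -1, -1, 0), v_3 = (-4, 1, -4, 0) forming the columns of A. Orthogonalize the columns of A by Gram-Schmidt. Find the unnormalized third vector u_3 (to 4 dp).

e_1 = v_1/‖v_1‖ = (-4, 2, 0, -2)/4.8990 = (-0.8165, 0.4082, 0.0000, -0.4082).
r_{12} = e_1·v_2 = -0.4082.
u_2 = v_2 + 0.4082·e_1 = (-0.3333, -0.8333, -1.0000, -0.1667).
‖u_2‖ = 1.3540, so e_2 = (-0.2462, -0.6155, -0.7385, -0.1231).
r_{13} = e_1·v_3 = 3.6742; r_{23} = e_2·v_3 = 3.3235.
u_3 = v_3 − 3.6742·e_1 − 3.3235·e_2 = (-0.1818, 1.5455, -1.5455, 1.9091).

u_3 = (-0.1818, 1.5455, -1.5455, 1.9091)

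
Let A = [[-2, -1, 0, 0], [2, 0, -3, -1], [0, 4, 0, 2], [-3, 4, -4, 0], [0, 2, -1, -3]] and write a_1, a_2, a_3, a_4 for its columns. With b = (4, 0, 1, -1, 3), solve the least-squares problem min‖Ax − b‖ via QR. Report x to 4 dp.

e_1 = a_1/‖a_1‖ = (-2, 2, 0, -3, 0)/4.1231 = (-0.4851, 0.4851, 0.0000, -0.7276, 0.0000).
r_{12} = e_1·a_2 = -2.4254.
u_2 = a_2 + 2.4254·e_1 = (-2.1765, 1.1765, 4.0000, 2.2353, 2.0000).
‖u_2‖ = 5.5783, so e_2 = (-0.3902, 0.2109, 0.7171, 0.4007, 0.3585).
r_{13} = e_1·a_3 = 1.4552; r_{23} = e_2·a_3 = -2.5941.
u_3 = a_3 − 1.4552·e_1 + 2.5941·e_2 = (-0.3062, -3.1588, 1.8601, -1.9017, -0.0699).
‖u_3‖ = 4.1416, so e_3 = (-0.0739, -0.7627, 0.4491, -0.4592, -0.0169).
r_{14} = e_1·a_4 = -0.4851; r_{24} = e_2·a_4 = 0.1476; r_{34} = e_3·a_4 = 1.7116.
u_4 = a_4 + 0.4851·e_1 − 0.1476·e_2 − 1.7116·e_3 = (-0.0511, 0.5096, 1.1254, 0.3738, -3.0240).
‖u_4‖ = 3.2884, so e_4 = (-0.0156, 0.1550, 0.3422, 0.1137, -0.9196).
Qᵀb = (-1.2127, -0.1687, 0.5619, -2.5925).
Back-substitute: x_4 = -2.5925/3.2884 = -0.7884.
x_3 = (0.5619 − 1.7116·(-0.7884))/4.1416 = 0.4615.
x_2 = (-0.1687 + 2.5941·0.4615 − 0.1476·(-0.7884))/5.5783 = 0.2052.
x_1 = (-1.2127 + 2.4254·0.2052 − 1.4552·0.4615 + 0.4851·(-0.7884))/4.1231 = -0.4290.

x = (-0.4290, 0.2052, 0.4615, -0.7884)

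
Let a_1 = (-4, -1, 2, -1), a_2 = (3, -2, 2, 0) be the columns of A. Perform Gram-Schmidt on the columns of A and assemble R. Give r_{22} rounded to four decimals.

a_1 = (-4, -1, 2, -1); ‖a_1‖ = 4.6904, so q_1 = (-0.8528, -0.2132, 0.4264, -0.2132).
q_1·a_2 = (-0.8528)·3 + (-0.2132)·(-2) + 0.4264·2 + (-0.2132)·0 = -1.2792.
u_2 = a_2 + 1.2792·q_1 = (1.9091, -2.2727, 2.5455, -0.2727).
r_{22} = ‖u_2‖ = 3.9196.

r_{22} = 3.9196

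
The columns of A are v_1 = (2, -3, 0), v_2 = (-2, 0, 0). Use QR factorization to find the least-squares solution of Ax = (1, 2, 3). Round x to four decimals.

e_1 = v_1/‖v_1‖ = (2, -3, 0)/3.6056 = (0.5547, -0.8321, 0.0000).
r_{12} = e_1·v_2 = -1.1094.
u_2 = v_2 + 1.1094·e_1 = (-1.3846, -0.9231, 0.0000).
‖u_2‖ = 1.6641, so e_2 = (-0.8321, -0.5547, 0.0000).
Qᵀb = (-1.1094, -1.9415).
Back-substitute: x_2 = -1.9415/1.6641 = -1.1667.
x_1 = (-1.1094 + 1.1094·(-1.1667))/3.6056 = -0.6667.

x = (-0.6667, -1.1667)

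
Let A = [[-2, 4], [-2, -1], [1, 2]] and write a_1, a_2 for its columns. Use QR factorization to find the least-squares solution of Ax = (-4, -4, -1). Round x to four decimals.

a_1 = (-2, -2, 1); ‖a_1‖ = 3.0000, so q_1 = (-0.6667, -0.6667, 0.3333).
q_1·a_2 = (-0.6667)·4 + (-0.6667)·(-1) + 0.3333·2 = -1.3333.
u_2 = a_2 + 1.3333·q_1 = (3.1111, -1.8889, 2.4444).
‖u_2‖ = 4.3843, so q_2 = (0.7096, -0.4308, 0.5575).
Qᵀb = (5.0000, -1.6726).
Back-substitute: x_2 = -1.6726/4.3843 = -0.3815.
x_1 = (5.0000 + 1.3333·(-0.3815))/3.0000 = 1.4971.

x = (1.4971, -0.3815)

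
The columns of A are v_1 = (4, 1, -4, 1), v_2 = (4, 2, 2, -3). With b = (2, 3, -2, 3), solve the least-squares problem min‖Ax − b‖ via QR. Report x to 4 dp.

x = (0.6701, -0.1118)

e_1 = v_1/‖v_1‖ = (4, 1, -4, 1)/5.8310 = (0.6860, 0.1715, -0.6860, 0.1715).
r_{12} = e_1·v_2 = 1.2005.
u_2 = v_2 − 1.2005·e_1 = (3.1765, 1.7941, 2.8235, -3.2059).
‖u_2‖ = 5.6177, so e_2 = (0.5654, 0.3194, 0.5026, -0.5707).
Qᵀb = (3.7730, -0.6283).
Back-substitute: x_2 = -0.6283/5.6177 = -0.1118.
x_1 = (3.7730 − 1.2005·(-0.1118))/5.8310 = 0.6701.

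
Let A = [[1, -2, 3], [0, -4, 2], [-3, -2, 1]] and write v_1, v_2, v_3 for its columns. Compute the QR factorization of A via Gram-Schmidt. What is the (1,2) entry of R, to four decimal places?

r_{12} = 1.2649

v_1 = (1, 0, -3); ‖v_1‖ = 3.1623, so q_1 = (0.3162, 0.0000, -0.9487).
r_{12} = q_1·v_2 = 1.2649.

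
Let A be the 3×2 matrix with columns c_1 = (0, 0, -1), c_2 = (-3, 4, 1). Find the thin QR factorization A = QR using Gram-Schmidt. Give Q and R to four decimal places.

Q = [[0.0000, -0.6000], [0.0000, 0.8000], [-1.0000, 0.0000]], R = [[1.0000, -1.0000], [0.0000, 5.0000]]

q_1 = c_1/‖c_1‖ = (0, 0, -1)/1.0000 = (0.0000, 0.0000, -1.0000).
r_{12} = q_1·c_2 = -1.0000.
u_2 = c_2 + 1.0000·q_1 = (-3.0000, 4.0000, 0.0000).
‖u_2‖ = 5.0000, so q_2 = (-0.6000, 0.8000, 0.0000).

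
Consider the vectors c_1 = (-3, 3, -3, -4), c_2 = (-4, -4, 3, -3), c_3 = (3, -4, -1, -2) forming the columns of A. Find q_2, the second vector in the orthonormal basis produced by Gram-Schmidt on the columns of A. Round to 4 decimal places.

c_1 = (-3, 3, -3, -4); ‖c_1‖ = 6.5574, so q_1 = (-0.4575, 0.4575, -0.4575, -0.6100).
q_1·c_2 = (-0.4575)·(-4) + 0.4575·(-4) + (-0.4575)·3 + (-0.6100)·(-3) = 0.4575.
u_2 = c_2 − 0.4575·q_1 = (-3.7907, -4.2093, 3.2093, -2.7209).
‖u_2‖ = 7.0563, so q_2 = (-0.5372, -0.5965, 0.4548, -0.3856).

q_2 = (-0.5372, -0.5965, 0.4548, -0.3856)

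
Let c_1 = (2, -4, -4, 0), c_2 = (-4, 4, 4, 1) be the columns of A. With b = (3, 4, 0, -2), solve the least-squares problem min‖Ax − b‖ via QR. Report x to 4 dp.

x = (-2.5000, -2.0000)

q_1 = c_1/‖c_1‖ = (2, -4, -4, 0)/6.0000 = (0.3333, -0.6667, -0.6667, 0.0000).
r_{12} = q_1·c_2 = -6.6667.
u_2 = c_2 + 6.6667·q_1 = (-1.7778, -0.4444, -0.4444, 1.0000).
‖u_2‖ = 2.1344, so q_2 = (-0.8329, -0.2082, -0.2082, 0.4685).
Qᵀb = (-1.6667, -4.2687).
Back-substitute: x_2 = -4.2687/2.1344 = -2.0000.
x_1 = (-1.6667 + 6.6667·(-2.0000))/6.0000 = -2.5000.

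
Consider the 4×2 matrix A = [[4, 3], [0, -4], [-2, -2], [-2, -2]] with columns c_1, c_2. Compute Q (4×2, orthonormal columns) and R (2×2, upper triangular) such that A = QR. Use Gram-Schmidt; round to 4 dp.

e_1 = c_1/‖c_1‖ = (4, 0, -2, -2)/4.8990 = (0.8165, 0.0000, -0.4082, -0.4082).
r_{12} = e_1·c_2 = 4.0825.
u_2 = c_2 − 4.0825·e_1 = (-0.3333, -4.0000, -0.3333, -0.3333).
‖u_2‖ = 4.0415, so e_2 = (-0.0825, -0.9897, -0.0825, -0.0825).

Q = [[0.8165, -0.0825], [0.0000, -0.9897], [-0.4082, -0.0825], [-0.4082, -0.0825]], R = [[4.8990, 4.0825], [0.0000, 4.0415]]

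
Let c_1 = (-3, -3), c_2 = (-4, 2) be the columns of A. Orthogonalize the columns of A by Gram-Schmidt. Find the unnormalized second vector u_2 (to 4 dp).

e_1 = c_1/‖c_1‖ = (-3, -3)/4.2426 = (-0.7071, -0.7071).
r_{12} = e_1·c_2 = 1.4142.
u_2 = c_2 − 1.4142·e_1 = (-3.0000, 3.0000).

u_2 = (-3.0000, 3.0000)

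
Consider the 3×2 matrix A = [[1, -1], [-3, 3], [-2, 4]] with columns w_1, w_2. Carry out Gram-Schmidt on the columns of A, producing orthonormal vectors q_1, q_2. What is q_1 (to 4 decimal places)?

q_1 = (0.2673, -0.8018, -0.5345)

w_1 = (1, -3, -2); ‖w_1‖ = 3.7417, so q_1 = (0.2673, -0.8018, -0.5345).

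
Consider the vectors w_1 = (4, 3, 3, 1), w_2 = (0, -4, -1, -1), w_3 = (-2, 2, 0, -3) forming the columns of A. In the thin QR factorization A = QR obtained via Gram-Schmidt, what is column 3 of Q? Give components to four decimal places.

q_3 = (-0.0540, 0.1892, 0.2027, -0.9593)

q_1 = w_1/‖w_1‖ = (4, 3, 3, 1)/5.9161 = (0.6761, 0.5071, 0.5071, 0.1690).
r_{12} = q_1·w_2 = -2.7045.
u_2 = w_2 + 2.7045·q_1 = (1.8286, -2.6286, 0.3714, -0.5429).
‖u_2‖ = 3.2689, so q_2 = (0.5594, -0.8041, 0.1136, -0.1661).
r_{13} = q_1·w_3 = -0.8452; r_{23} = q_2·w_3 = -2.2288.
u_3 = w_3 + 0.8452·q_1 + 2.2288·q_2 = (-0.1818, 0.6364, 0.6818, -3.2273).
‖u_3‖ = 3.3643, so q_3 = (-0.0540, 0.1892, 0.2027, -0.9593).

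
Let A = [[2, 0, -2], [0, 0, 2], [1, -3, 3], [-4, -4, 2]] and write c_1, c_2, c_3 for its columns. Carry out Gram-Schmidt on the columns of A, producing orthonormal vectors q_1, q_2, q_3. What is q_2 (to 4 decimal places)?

q_2 = (-0.3007, 0.0000, -0.8790, -0.3701)

c_1 = (2, 0, 1, -4); ‖c_1‖ = 4.5826, so q_1 = (0.4364, 0.0000, 0.2182, -0.8729).
q_1·c_2 = 0.4364·0 + 0.0000·0 + 0.2182·(-3) + (-0.8729)·(-4) = 2.8368.
u_2 = c_2 − 2.8368·q_1 = (-1.2381, 0.0000, -3.6190, -1.5238).
‖u_2‖ = 4.1173, so q_2 = (-0.3007, 0.0000, -0.8790, -0.3701).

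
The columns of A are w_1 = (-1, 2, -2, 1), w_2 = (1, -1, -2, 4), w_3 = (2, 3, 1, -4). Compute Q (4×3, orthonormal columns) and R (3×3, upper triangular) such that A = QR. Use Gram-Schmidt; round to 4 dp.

Q = [[-0.3162, 0.3397, 0.8838], [0.6325, -0.4529, 0.4312], [-0.6325, -0.2265, -0.0897], [0.3162, 0.7926, -0.1580]], R = [[3.1623, 1.5811, -0.6325], [0.0000, 4.4159, -4.0762], [0.0000, 0.0000, 3.6034]]

e_1 = w_1/‖w_1‖ = (-1, 2, -2, 1)/3.1623 = (-0.3162, 0.6325, -0.6325, 0.3162).
r_{12} = e_1·w_2 = 1.5811.
u_2 = w_2 − 1.5811·e_1 = (1.5000, -2.0000, -1.0000, 3.5000).
‖u_2‖ = 4.4159, so e_2 = (0.3397, -0.4529, -0.2265, 0.7926).
r_{13} = e_1·w_3 = -0.6325; r_{23} = e_2·w_3 = -4.0762.
u_3 = w_3 + 0.6325·e_1 + 4.0762·e_2 = (3.1846, 1.5538, -0.3231, -0.5692).
‖u_3‖ = 3.6034, so e_3 = (0.8838, 0.4312, -0.0897, -0.1580).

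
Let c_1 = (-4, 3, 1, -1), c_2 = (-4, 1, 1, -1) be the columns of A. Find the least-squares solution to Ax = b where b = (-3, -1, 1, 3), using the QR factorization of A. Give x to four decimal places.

q_1 = c_1/‖c_1‖ = (-4, 3, 1, -1)/5.1962 = (-0.7698, 0.5774, 0.1925, -0.1925).
r_{12} = q_1·c_2 = 4.0415.
u_2 = c_2 − 4.0415·q_1 = (-0.8889, -1.3333, 0.2222, -0.2222).
‖u_2‖ = 1.6330, so q_2 = (-0.5443, -0.8165, 0.1361, -0.1361).
Qᵀb = (1.3472, 2.1773).
Back-substitute: x_2 = 2.1773/1.6330 = 1.3333.
x_1 = (1.3472 − 4.0415·1.3333)/5.1962 = -0.7778.

x = (-0.7778, 1.3333)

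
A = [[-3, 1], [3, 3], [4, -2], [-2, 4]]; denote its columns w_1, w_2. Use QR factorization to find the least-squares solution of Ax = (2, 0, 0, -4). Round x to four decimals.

w_1 = (-3, 3, 4, -2); ‖w_1‖ = 6.1644, so q_1 = (-0.4867, 0.4867, 0.6489, -0.3244).
q_1·w_2 = (-0.4867)·1 + 0.4867·3 + 0.6489·(-2) + (-0.3244)·4 = -1.6222.
u_2 = w_2 + 1.6222·q_1 = (0.2105, 3.7895, -0.9474, 3.4737).
‖u_2‖ = 5.2315, so q_2 = (0.0402, 0.7244, -0.1811, 0.6640).
Qᵀb = (0.3244, -2.5755).
Back-substitute: x_2 = -2.5755/5.2315 = -0.4923.
x_1 = (0.3244 + 1.6222·(-0.4923))/6.1644 = -0.0769.

x = (-0.0769, -0.4923)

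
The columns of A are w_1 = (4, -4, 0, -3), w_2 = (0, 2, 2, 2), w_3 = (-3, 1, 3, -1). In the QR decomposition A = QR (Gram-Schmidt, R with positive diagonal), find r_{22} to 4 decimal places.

w_1 = (4, -4, 0, -3); ‖w_1‖ = 6.4031, so q_1 = (0.6247, -0.6247, 0.0000, -0.4685).
q_1·w_2 = 0.6247·0 + (-0.6247)·2 + 0.0000·2 + (-0.4685)·2 = -2.1864.
u_2 = w_2 + 2.1864·q_1 = (1.3659, 0.6341, 2.0000, 0.9756).
r_{22} = ‖u_2‖ = 2.6869.

r_{22} = 2.6869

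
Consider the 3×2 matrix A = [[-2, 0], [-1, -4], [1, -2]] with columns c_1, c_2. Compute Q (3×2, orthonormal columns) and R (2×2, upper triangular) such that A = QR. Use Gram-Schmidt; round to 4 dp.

Q = [[-0.8165, 0.1516], [-0.4082, -0.8339], [0.4082, -0.5307]], R = [[2.4495, 0.8165], [0.0000, 4.3970]]

q_1 = c_1/‖c_1‖ = (-2, -1, 1)/2.4495 = (-0.8165, -0.4082, 0.4082).
r_{12} = q_1·c_2 = 0.8165.
u_2 = c_2 − 0.8165·q_1 = (0.6667, -3.6667, -2.3333).
‖u_2‖ = 4.3970, so q_2 = (0.1516, -0.8339, -0.5307).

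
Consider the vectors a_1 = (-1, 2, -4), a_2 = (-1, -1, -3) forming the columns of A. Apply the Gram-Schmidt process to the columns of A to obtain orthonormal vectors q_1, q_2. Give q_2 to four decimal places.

a_1 = (-1, 2, -4); ‖a_1‖ = 4.5826, so q_1 = (-0.2182, 0.4364, -0.8729).
q_1·a_2 = (-0.2182)·(-1) + 0.4364·(-1) + (-0.8729)·(-3) = 2.4004.
u_2 = a_2 − 2.4004·q_1 = (-0.4762, -2.0476, -0.9048).
‖u_2‖ = 2.2887, so q_2 = (-0.2081, -0.8947, -0.3953).

q_2 = (-0.2081, -0.8947, -0.3953)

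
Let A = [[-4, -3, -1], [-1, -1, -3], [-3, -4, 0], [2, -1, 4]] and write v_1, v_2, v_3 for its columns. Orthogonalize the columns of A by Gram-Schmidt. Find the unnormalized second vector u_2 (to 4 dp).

q_1 = v_1/‖v_1‖ = (-4, -1, -3, 2)/5.4772 = (-0.7303, -0.1826, -0.5477, 0.3651).
r_{12} = q_1·v_2 = 4.1992.
u_2 = v_2 − 4.1992·q_1 = (0.0667, -0.2333, -1.7000, -2.5333).

u_2 = (0.0667, -0.2333, -1.7000, -2.5333)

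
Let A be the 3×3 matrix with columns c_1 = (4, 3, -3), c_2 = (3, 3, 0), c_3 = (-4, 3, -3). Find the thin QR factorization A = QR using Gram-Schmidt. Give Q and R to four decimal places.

Q = [[0.6860, 0.2361, -0.6882], [0.5145, 0.5115, 0.6882], [-0.5145, 0.8262, -0.2294]], R = [[5.8310, 3.6015, 0.3430], [0.0000, 2.2426, -1.8885], [0.0000, 0.0000, 5.5060]]

c_1 = (4, 3, -3); ‖c_1‖ = 5.8310, so q_1 = (0.6860, 0.5145, -0.5145).
q_1·c_2 = 0.6860·3 + 0.5145·3 + (-0.5145)·0 = 3.6015.
u_2 = c_2 − 3.6015·q_1 = (0.5294, 1.1471, 1.8529).
‖u_2‖ = 2.2426, so q_2 = (0.2361, 0.5115, 0.8262).
q_1·c_3 = 0.6860·(-4) + 0.5145·3 + (-0.5145)·(-3) = 0.3430; q_2·c_3 = 0.2361·(-4) + 0.5115·3 + 0.8262·(-3) = -1.8885.
u_3 = c_3 − 0.3430·q_1 + 1.8885·q_2 = (-3.7895, 3.7895, -1.2632).
‖u_3‖ = 5.5060, so q_3 = (-0.6882, 0.6882, -0.2294).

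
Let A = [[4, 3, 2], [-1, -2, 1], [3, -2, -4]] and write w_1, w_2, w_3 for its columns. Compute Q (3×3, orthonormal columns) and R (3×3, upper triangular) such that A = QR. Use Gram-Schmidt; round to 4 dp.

Q = [[0.7845, 0.4640, 0.4115], [-0.1961, -0.4438, 0.8744], [0.5883, -0.7666, -0.2572]], R = [[5.0990, 1.5689, -0.9806], [0.0000, 3.8129, 3.5507], [0.0000, 0.0000, 2.7260]]

w_1 = (4, -1, 3); ‖w_1‖ = 5.0990, so e_1 = (0.7845, -0.1961, 0.5883).
e_1·w_2 = 0.7845·3 + (-0.1961)·(-2) + 0.5883·(-2) = 1.5689.
u_2 = w_2 − 1.5689·e_1 = (1.7692, -1.6923, -2.9231).
‖u_2‖ = 3.8129, so e_2 = (0.4640, -0.4438, -0.7666).
e_1·w_3 = 0.7845·2 + (-0.1961)·1 + 0.5883·(-4) = -0.9806; e_2·w_3 = 0.4640·2 + (-0.4438)·1 + (-0.7666)·(-4) = 3.5507.
u_3 = w_3 + 0.9806·e_1 − 3.5507·e_2 = (1.1217, 2.3836, -0.7011).
‖u_3‖ = 2.7260, so e_3 = (0.4115, 0.8744, -0.2572).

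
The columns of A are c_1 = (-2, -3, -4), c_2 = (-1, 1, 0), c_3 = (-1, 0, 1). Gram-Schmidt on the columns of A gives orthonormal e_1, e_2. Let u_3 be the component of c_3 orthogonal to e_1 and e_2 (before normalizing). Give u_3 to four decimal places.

u_3 = (-0.6316, -0.6316, 0.7895)

c_1 = (-2, -3, -4); ‖c_1‖ = 5.3852, so e_1 = (-0.3714, -0.5571, -0.7428).
e_1·c_2 = (-0.3714)·(-1) + (-0.5571)·1 + (-0.7428)·0 = -0.1857.
u_2 = c_2 + 0.1857·e_1 = (-1.0690, 0.8966, -0.1379).
‖u_2‖ = 1.4020, so e_2 = (-0.7625, 0.6395, -0.0984).
e_1·c_3 = (-0.3714)·(-1) + (-0.5571)·0 + (-0.7428)·1 = -0.3714; e_2·c_3 = (-0.7625)·(-1) + 0.6395·0 + (-0.0984)·1 = 0.6641.
u_3 = c_3 + 0.3714·e_1 − 0.6641·e_2 = (-0.6316, -0.6316, 0.7895).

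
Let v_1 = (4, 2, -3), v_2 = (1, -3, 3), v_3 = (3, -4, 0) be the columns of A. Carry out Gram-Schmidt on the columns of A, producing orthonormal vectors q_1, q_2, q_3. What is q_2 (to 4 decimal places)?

q_2 = (0.6537, -0.5821, 0.4836)

v_1 = (4, 2, -3); ‖v_1‖ = 5.3852, so q_1 = (0.7428, 0.3714, -0.5571).
q_1·v_2 = 0.7428·1 + 0.3714·(-3) + (-0.5571)·3 = -2.0426.
u_2 = v_2 + 2.0426·q_1 = (2.5172, -2.2414, 1.8621).
‖u_2‖ = 3.8507, so q_2 = (0.6537, -0.5821, 0.4836).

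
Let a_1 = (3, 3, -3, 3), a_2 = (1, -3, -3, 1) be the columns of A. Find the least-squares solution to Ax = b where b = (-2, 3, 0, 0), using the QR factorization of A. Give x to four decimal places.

a_1 = (3, 3, -3, 3); ‖a_1‖ = 6.0000, so e_1 = (0.5000, 0.5000, -0.5000, 0.5000).
e_1·a_2 = 0.5000·1 + 0.5000·(-3) + (-0.5000)·(-3) + 0.5000·1 = 1.0000.
u_2 = a_2 − 1.0000·e_1 = (0.5000, -3.5000, -2.5000, 0.5000).
‖u_2‖ = 4.3589, so e_2 = (0.1147, -0.8030, -0.5735, 0.1147).
Qᵀb = (0.5000, -2.6383).
Back-substitute: x_2 = -2.6383/4.3589 = -0.6053.
x_1 = (0.5000 − 1.0000·(-0.6053))/6.0000 = 0.1842.

x = (0.1842, -0.6053)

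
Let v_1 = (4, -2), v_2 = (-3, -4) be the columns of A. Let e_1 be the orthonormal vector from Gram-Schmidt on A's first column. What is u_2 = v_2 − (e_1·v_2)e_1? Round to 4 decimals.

e_1 = v_1/‖v_1‖ = (4, -2)/4.4721 = (0.8944, -0.4472).
r_{12} = e_1·v_2 = -0.8944.
u_2 = v_2 + 0.8944·e_1 = (-2.2000, -4.4000).

u_2 = (-2.2000, -4.4000)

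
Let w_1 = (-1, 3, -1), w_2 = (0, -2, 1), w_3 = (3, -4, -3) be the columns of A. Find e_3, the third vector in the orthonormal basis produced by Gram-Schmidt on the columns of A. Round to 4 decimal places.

w_1 = (-1, 3, -1); ‖w_1‖ = 3.3166, so e_1 = (-0.3015, 0.9045, -0.3015).
e_1·w_2 = (-0.3015)·0 + 0.9045·(-2) + (-0.3015)·1 = -2.1106.
u_2 = w_2 + 2.1106·e_1 = (-0.6364, -0.0909, 0.3636).
‖u_2‖ = 0.7385, so e_2 = (-0.8616, -0.1231, 0.4924).
e_1·w_3 = (-0.3015)·3 + 0.9045·(-4) + (-0.3015)·(-3) = -3.6181; e_2·w_3 = (-0.8616)·3 + (-0.1231)·(-4) + 0.4924·(-3) = -3.5697.
u_3 = w_3 + 3.6181·e_1 + 3.5697·e_2 = (-1.1667, -1.1667, -2.3333).
‖u_3‖ = 2.8577, so e_3 = (-0.4082, -0.4082, -0.8165).

e_3 = (-0.4082, -0.4082, -0.8165)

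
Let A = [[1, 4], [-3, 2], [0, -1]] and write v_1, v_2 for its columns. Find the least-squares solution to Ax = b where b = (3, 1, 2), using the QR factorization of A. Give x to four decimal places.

x = (0.1165, 0.5825)

e_1 = v_1/‖v_1‖ = (1, -3, 0)/3.1623 = (0.3162, -0.9487, 0.0000).
r_{12} = e_1·v_2 = -0.6325.
u_2 = v_2 + 0.6325·e_1 = (4.2000, 1.4000, -1.0000).
‖u_2‖ = 4.5387, so e_2 = (0.9254, 0.3085, -0.2203).
Qᵀb = (0.0000, 2.6439).
Back-substitute: x_2 = 2.6439/4.5387 = 0.5825.
x_1 = (0.0000 + 0.6325·0.5825)/3.1623 = 0.1165.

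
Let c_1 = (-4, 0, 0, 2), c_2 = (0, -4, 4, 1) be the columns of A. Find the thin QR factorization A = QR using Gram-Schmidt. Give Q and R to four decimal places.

q_1 = c_1/‖c_1‖ = (-4, 0, 0, 2)/4.4721 = (-0.8944, 0.0000, 0.0000, 0.4472).
r_{12} = q_1·c_2 = 0.4472.
u_2 = c_2 − 0.4472·q_1 = (0.4000, -4.0000, 4.0000, 0.8000).
‖u_2‖ = 5.7271, so q_2 = (0.0698, -0.6984, 0.6984, 0.1397).

Q = [[-0.8944, 0.0698], [0.0000, -0.6984], [0.0000, 0.6984], [0.4472, 0.1397]], R = [[4.4721, 0.4472], [0.0000, 5.7271]]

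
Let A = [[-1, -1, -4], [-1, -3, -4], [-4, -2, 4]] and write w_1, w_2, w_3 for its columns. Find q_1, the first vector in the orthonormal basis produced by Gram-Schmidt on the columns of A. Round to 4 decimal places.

q_1 = (-0.2357, -0.2357, -0.9428)

w_1 = (-1, -1, -4); ‖w_1‖ = 4.2426, so q_1 = (-0.2357, -0.2357, -0.9428).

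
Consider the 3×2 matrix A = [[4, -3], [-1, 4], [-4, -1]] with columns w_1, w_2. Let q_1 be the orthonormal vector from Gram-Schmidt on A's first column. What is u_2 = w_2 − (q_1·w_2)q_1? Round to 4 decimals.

q_1 = w_1/‖w_1‖ = (4, -1, -4)/5.7446 = (0.6963, -0.1741, -0.6963).
r_{12} = q_1·w_2 = -2.0889.
u_2 = w_2 + 2.0889·q_1 = (-1.5455, 3.6364, -2.4545).

u_2 = (-1.5455, 3.6364, -2.4545)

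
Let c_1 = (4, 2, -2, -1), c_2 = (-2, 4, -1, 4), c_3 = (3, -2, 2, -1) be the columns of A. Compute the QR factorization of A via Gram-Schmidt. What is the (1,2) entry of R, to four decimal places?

r_{12} = -0.4000

c_1 = (4, 2, -2, -1); ‖c_1‖ = 5.0000, so e_1 = (0.8000, 0.4000, -0.4000, -0.2000).
r_{12} = e_1·c_2 = -0.4000.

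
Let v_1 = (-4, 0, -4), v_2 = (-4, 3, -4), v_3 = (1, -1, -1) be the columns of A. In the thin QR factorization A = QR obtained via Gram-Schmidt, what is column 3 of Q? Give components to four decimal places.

e_3 = (0.7071, 0.0000, -0.7071)

v_1 = (-4, 0, -4); ‖v_1‖ = 5.6569, so e_1 = (-0.7071, 0.0000, -0.7071).
e_1·v_2 = (-0.7071)·(-4) + 0.0000·3 + (-0.7071)·(-4) = 5.6569.
u_2 = v_2 − 5.6569·e_1 = (0.0000, 3.0000, 0.0000).
‖u_2‖ = 3.0000, so e_2 = (0.0000, 1.0000, 0.0000).
e_1·v_3 = (-0.7071)·1 + 0.0000·(-1) + (-0.7071)·(-1) = 0.0000; e_2·v_3 = (0.0000)·1 + 1.0000·(-1) + (0.0000)·(-1) = -1.0000.
u_3 = v_3 + 0.0000·e_1 + 1.0000·e_2 = (1.0000, 0.0000, -1.0000).
‖u_3‖ = 1.4142, so e_3 = (0.7071, 0.0000, -0.7071).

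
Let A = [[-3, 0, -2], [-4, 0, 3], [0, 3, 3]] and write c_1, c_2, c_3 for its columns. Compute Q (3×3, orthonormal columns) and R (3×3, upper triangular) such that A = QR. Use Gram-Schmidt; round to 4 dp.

Q = [[-0.6000, 0.0000, -0.8000], [-0.8000, 0.0000, 0.6000], [0.0000, 1.0000, 0.0000]], R = [[5.0000, 0.0000, -1.2000], [0.0000, 3.0000, 3.0000], [0.0000, 0.0000, 3.4000]]

e_1 = c_1/‖c_1‖ = (-3, -4, 0)/5.0000 = (-0.6000, -0.8000, 0.0000).
r_{12} = e_1·c_2 = 0.0000.
u_2 = c_2 + 0.0000·e_1 = (0.0000, 0.0000, 3.0000).
‖u_2‖ = 3.0000, so e_2 = (0.0000, 0.0000, 1.0000).
r_{13} = e_1·c_3 = -1.2000; r_{23} = e_2·c_3 = 3.0000.
u_3 = c_3 + 1.2000·e_1 − 3.0000·e_2 = (-2.7200, 2.0400, 0.0000).
‖u_3‖ = 3.4000, so e_3 = (-0.8000, 0.6000, 0.0000).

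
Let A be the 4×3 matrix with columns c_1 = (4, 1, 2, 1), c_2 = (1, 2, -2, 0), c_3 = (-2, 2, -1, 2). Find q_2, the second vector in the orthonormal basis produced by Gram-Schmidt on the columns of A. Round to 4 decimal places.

q_2 = (0.2143, 0.6429, -0.7347, -0.0306)

q_1 = c_1/‖c_1‖ = (4, 1, 2, 1)/4.6904 = (0.8528, 0.2132, 0.4264, 0.2132).
r_{12} = q_1·c_2 = 0.4264.
u_2 = c_2 − 0.4264·q_1 = (0.6364, 1.9091, -2.1818, -0.0909).
‖u_2‖ = 2.9695, so q_2 = (0.2143, 0.6429, -0.7347, -0.0306).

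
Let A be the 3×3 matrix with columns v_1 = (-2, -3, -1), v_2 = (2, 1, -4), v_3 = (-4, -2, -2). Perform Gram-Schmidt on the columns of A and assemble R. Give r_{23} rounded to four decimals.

r_{23} = 0.3166

e_1 = v_1/‖v_1‖ = (-2, -3, -1)/3.7417 = (-0.5345, -0.8018, -0.2673).
r_{12} = e_1·v_2 = -0.8018.
u_2 = v_2 + 0.8018·e_1 = (1.5714, 0.3571, -4.2143).
‖u_2‖ = 4.5119, so e_2 = (0.3483, 0.0792, -0.9340).
r_{23} = e_2·v_3 = 0.3166.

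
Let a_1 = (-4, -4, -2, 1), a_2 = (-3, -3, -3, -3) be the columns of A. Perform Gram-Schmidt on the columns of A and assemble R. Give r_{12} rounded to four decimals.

r_{12} = 4.4388

a_1 = (-4, -4, -2, 1); ‖a_1‖ = 6.0828, so e_1 = (-0.6576, -0.6576, -0.3288, 0.1644).
r_{12} = e_1·a_2 = 4.4388.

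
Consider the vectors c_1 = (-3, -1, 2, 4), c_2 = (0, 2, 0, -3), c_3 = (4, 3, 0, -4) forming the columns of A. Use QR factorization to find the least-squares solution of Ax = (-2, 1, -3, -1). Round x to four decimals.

x = (-0.8176, 1.0044, -1.0835)

c_1 = (-3, -1, 2, 4); ‖c_1‖ = 5.4772, so e_1 = (-0.5477, -0.1826, 0.3651, 0.7303).
e_1·c_2 = (-0.5477)·0 + (-0.1826)·2 + 0.3651·0 + 0.7303·(-3) = -2.5560.
u_2 = c_2 + 2.5560·e_1 = (-1.4000, 1.5333, 0.9333, -1.1333).
‖u_2‖ = 2.5430, so e_2 = (-0.5505, 0.6030, 0.3670, -0.4457).
e_1·c_3 = (-0.5477)·4 + (-0.1826)·3 + 0.3651·0 + 0.7303·(-4) = -5.6598; e_2·c_3 = (-0.5505)·4 + 0.6030·3 + 0.3670·0 + (-0.4457)·(-4) = 1.3895.
u_3 = c_3 + 5.6598·e_1 − 1.3895·e_2 = (1.6649, 1.1289, 1.5567, 0.7526).
‖u_3‖ = 2.6526, so e_3 = (0.6277, 0.4256, 0.5869, 0.2837).
Qᵀb = (-0.9129, 1.0486, -2.8741).
Back-substitute: x_3 = -2.8741/2.6526 = -1.0835.
x_2 = (1.0486 − 1.3895·(-1.0835))/2.5430 = 1.0044.
x_1 = (-0.9129 + 2.5560·1.0044 + 5.6598·(-1.0835))/5.4772 = -0.8176.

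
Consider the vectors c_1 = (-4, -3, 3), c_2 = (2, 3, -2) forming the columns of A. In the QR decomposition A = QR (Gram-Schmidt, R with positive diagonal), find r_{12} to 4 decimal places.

c_1 = (-4, -3, 3); ‖c_1‖ = 5.8310, so e_1 = (-0.6860, -0.5145, 0.5145).
r_{12} = e_1·c_2 = -3.9445.

r_{12} = -3.9445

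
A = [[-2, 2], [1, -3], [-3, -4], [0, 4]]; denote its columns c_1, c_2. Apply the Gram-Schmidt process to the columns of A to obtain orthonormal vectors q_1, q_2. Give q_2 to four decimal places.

q_2 = (0.4129, -0.5107, -0.4455, 0.6085)

c_1 = (-2, 1, -3, 0); ‖c_1‖ = 3.7417, so q_1 = (-0.5345, 0.2673, -0.8018, 0.0000).
q_1·c_2 = (-0.5345)·2 + 0.2673·(-3) + (-0.8018)·(-4) + 0.0000·4 = 1.3363.
u_2 = c_2 − 1.3363·q_1 = (2.7143, -3.3571, -2.9286, 4.0000).
‖u_2‖ = 6.5738, so q_2 = (0.4129, -0.5107, -0.4455, 0.6085).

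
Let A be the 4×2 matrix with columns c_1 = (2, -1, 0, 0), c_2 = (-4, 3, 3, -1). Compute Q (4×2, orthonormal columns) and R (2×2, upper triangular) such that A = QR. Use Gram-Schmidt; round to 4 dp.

Q = [[0.8944, 0.1217], [-0.4472, 0.2434], [0.0000, 0.9129], [0.0000, -0.3043]], R = [[2.2361, -4.9193], [0.0000, 3.2863]]

c_1 = (2, -1, 0, 0); ‖c_1‖ = 2.2361, so e_1 = (0.8944, -0.4472, 0.0000, 0.0000).
e_1·c_2 = 0.8944·(-4) + (-0.4472)·3 + 0.0000·3 + 0.0000·(-1) = -4.9193.
u_2 = c_2 + 4.9193·e_1 = (0.4000, 0.8000, 3.0000, -1.0000).
‖u_2‖ = 3.2863, so e_2 = (0.1217, 0.2434, 0.9129, -0.3043).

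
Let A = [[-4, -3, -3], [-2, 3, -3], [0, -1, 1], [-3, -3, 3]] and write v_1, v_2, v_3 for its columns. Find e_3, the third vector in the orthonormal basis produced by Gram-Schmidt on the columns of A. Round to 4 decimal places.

e_3 = (-0.6368, 0.1418, 0.0722, 0.7545)

e_1 = v_1/‖v_1‖ = (-4, -2, 0, -3)/5.3852 = (-0.7428, -0.3714, 0.0000, -0.5571).
r_{12} = e_1·v_2 = 2.7854.
u_2 = v_2 − 2.7854·e_1 = (-0.9310, 4.0345, -1.0000, -1.4483).
‖u_2‖ = 4.4990, so e_2 = (-0.2069, 0.8967, -0.2223, -0.3219).
r_{13} = e_1·v_3 = 1.6713; r_{23} = e_2·v_3 = -3.2574.
u_3 = v_3 − 1.6713·e_1 + 3.2574·e_2 = (-2.4327, 0.5417, 0.2760, 2.8825).
‖u_3‖ = 3.8205, so e_3 = (-0.6368, 0.1418, 0.0722, 0.7545).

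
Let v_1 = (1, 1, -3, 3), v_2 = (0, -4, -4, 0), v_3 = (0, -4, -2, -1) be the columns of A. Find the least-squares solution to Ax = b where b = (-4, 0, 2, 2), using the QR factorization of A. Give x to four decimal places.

x = (-1.2000, 2.1500, -2.8000)

e_1 = v_1/‖v_1‖ = (1, 1, -3, 3)/4.4721 = (0.2236, 0.2236, -0.6708, 0.6708).
r_{12} = e_1·v_2 = 1.7889.
u_2 = v_2 − 1.7889·e_1 = (-0.4000, -4.4000, -2.8000, -1.2000).
‖u_2‖ = 5.3666, so e_2 = (-0.0745, -0.8199, -0.5217, -0.2236).
r_{13} = e_1·v_3 = -0.2236; r_{23} = e_2·v_3 = 4.5467.
u_3 = v_3 + 0.2236·e_1 − 4.5467·e_2 = (0.3889, -0.2222, 0.2222, 0.1667).
‖u_3‖ = 0.5270, so e_3 = (0.7379, -0.4216, 0.4216, 0.3162).
Qᵀb = (-0.8944, -1.1926, -1.4757).
Back-substitute: x_3 = -1.4757/0.5270 = -2.8000.
x_2 = (-1.1926 − 4.5467·(-2.8000))/5.3666 = 2.1500.
x_1 = (-0.8944 − 1.7889·2.1500 + 0.2236·(-2.8000))/4.4721 = -1.2000.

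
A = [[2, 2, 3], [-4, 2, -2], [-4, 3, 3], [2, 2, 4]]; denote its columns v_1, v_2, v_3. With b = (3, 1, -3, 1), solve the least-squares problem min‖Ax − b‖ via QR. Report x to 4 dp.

x = (1.2644, 1.8691, -1.2147)

e_1 = v_1/‖v_1‖ = (2, -4, -4, 2)/6.3246 = (0.3162, -0.6325, -0.6325, 0.3162).
r_{12} = e_1·v_2 = -1.8974.
u_2 = v_2 + 1.8974·e_1 = (2.6000, 0.8000, 1.8000, 2.6000).
‖u_2‖ = 4.1713, so e_2 = (0.6233, 0.1918, 0.4315, 0.6233).
r_{13} = e_1·v_3 = 1.5811; r_{23} = e_2·v_3 = 5.2741.
u_3 = v_3 − 1.5811·e_1 − 5.2741·e_2 = (-0.7874, -2.0115, 1.7241, 0.2126).
‖u_3‖ = 2.7720, so e_3 = (-0.2840, -0.7257, 0.6220, 0.0767).
Qᵀb = (2.5298, 1.3904, -3.3670).
Back-substitute: x_3 = -3.3670/2.7720 = -1.2147.
x_2 = (1.3904 − 5.2741·(-1.2147))/4.1713 = 1.8691.
x_1 = (2.5298 + 1.8974·1.8691 − 1.5811·(-1.2147))/6.3246 = 1.2644.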